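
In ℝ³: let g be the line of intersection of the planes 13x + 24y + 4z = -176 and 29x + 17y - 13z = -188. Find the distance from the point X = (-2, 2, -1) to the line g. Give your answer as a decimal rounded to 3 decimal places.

Direction of g: (13, 24, 4) × (29, 17, -13) = (-380, 285, -475).
A point on g: solving the two plane equations with x = -4 gives (-4, -5, -1).
Taking (-4, -5, -1) on g with direction v = (-380, 285, -475): w = X − (-4, -5, -1) = (2, 7, 0), and w × v = (-3325, 950, 3230).
Distance = |w × v| / |v| = √22391025 / √451250 ≈ 7.044.

7.044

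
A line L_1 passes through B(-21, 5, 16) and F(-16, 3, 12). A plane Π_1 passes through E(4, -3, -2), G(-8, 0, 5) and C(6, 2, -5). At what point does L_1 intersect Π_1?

(-6, -1, 4)

A direction vector for L_1 is F − B = (5, -2, -4).
EG = (-12, 3, 7), EC = (2, 5, -3); a normal to Π_1 is EG × EC = (-44, -22, -66).
Using E: Π_1 has equation -44x - 22y - 66z = 22.
Substitute r = (-21, 5, 16) + t(5, -2, -4) into the plane: -242 + 88t = 22, so t = 3.
Intersection: (-21, 5, 16) + 3·(5, -2, -4) = (-6, -1, 4).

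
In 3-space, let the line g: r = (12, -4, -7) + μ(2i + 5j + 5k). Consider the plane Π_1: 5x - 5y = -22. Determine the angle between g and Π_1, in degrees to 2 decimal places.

sin θ = |n·v| / (|n||v|) = |-15| / (√50 · √54) = 0.28868.
θ ≈ 16.78°.

16.78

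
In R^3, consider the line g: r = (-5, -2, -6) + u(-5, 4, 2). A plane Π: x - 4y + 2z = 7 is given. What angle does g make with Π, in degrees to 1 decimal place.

sin θ = |n·v| / (|n||v|) = |-17| / (√21 · √45) = 0.55301.
θ ≈ 33.6°.

33.6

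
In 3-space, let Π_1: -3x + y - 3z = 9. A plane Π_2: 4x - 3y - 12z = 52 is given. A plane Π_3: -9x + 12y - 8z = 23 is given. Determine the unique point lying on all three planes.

(1, 0, -4)

Solving the 3×3 linear system -3x + y - 3z = 9, 4x - 3y - 12z = 52, -9x + 12y - 8z = 23 (e.g. by elimination or Cramer's rule, determinant = -427) gives (1, 0, -4).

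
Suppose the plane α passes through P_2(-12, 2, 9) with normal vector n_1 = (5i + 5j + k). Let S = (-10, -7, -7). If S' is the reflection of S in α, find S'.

(0, 3, -5)

α: n_1·r = n_1·P_2 gives 5x + 5y + z = -41.
λ = (n·S − d)/|n|² = (-92 − (-41))/51 = -1.
Reflection = S − 2λn = (-10, -7, -7) − (-2)·(5, 5, 1) = (0, 3, -5).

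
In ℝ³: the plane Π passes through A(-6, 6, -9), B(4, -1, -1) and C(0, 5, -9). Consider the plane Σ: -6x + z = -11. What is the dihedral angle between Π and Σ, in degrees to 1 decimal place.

87.4

AB = (10, -7, 8), AC = (6, -1, 0); a normal to Π is AB × AC = (8, 48, 32).
Using A: Π has equation 8x + 48y + 32z = -48.
cos θ = |n₁·n₂| / (|n₁||n₂|) = |-16| / (√3392 · √37).
θ = arccos(0.04516) ≈ 87.4°.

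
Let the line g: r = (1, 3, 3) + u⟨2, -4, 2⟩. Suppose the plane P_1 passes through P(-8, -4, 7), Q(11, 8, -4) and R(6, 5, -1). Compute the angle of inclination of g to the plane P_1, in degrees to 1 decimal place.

60.5

PQ = (19, 12, -11), PR = (14, 9, -8); a normal to P_1 is PQ × PR = (3, -2, 3).
Using P: P_1 has equation 3x - 2y + 3z = 5.
sin θ = |n·v| / (|n||v|) = |20| / (√22 · √24) = 0.87039.
θ ≈ 60.5°.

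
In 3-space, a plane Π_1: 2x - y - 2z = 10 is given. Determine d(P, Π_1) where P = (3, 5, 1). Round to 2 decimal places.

n·P − d = (2)·(3) + (-1)·(5) + (-2)·(1) − 10 = -11; |n| = √9.
Distance = |-11| / √9 = 11/√9 ≈ 3.67.

3.67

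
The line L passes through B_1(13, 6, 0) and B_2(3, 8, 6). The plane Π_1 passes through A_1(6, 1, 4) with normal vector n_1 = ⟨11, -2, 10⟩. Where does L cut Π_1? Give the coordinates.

(8, 7, 3)

A direction vector for L is B_2 − B_1 = (-10, 2, 6).
Π_1: n_1·r = n_1·A_1 gives 11x - 2y + 10z = 104.
Substitute r = (13, 6, 0) + t(-10, 2, 6) into the plane: 131 + (-54)t = 104, so t = 1/2.
Intersection: (13, 6, 0) + (1/2)·(-10, 2, 6) = (8, 7, 3).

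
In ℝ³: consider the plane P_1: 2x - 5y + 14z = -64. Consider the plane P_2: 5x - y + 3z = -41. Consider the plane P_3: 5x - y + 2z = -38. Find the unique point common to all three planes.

Solving the 3×3 linear system 2x - 5y + 14z = -64, 5x - y + 3z = -41, 5x - y + 2z = -38 (e.g. by elimination or Cramer's rule, determinant = -23) gives (-6, 2, -3).

(-6, 2, -3)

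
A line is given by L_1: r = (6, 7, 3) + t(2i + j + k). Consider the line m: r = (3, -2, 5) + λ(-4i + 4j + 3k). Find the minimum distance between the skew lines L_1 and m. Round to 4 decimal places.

7.4749

Common perpendicular direction n = (2, 1, 1) × (-4, 4, 3) = (-1, -10, 12).
With w = (3, -2, 5) − (6, 7, 3) = (-3, -9, 2), w · n = 117.
Distance = |w · n| / |n| = |117| / √245 ≈ 7.4749.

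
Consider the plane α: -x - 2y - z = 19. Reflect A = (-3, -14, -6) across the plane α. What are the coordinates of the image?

(3, -2, 0)

λ = (n·A − d)/|n|² = (37 − 19)/6 = 3.
Reflection = A − 2λn = (-3, -14, -6) − 6·(-1, -2, -1) = (3, -2, 0).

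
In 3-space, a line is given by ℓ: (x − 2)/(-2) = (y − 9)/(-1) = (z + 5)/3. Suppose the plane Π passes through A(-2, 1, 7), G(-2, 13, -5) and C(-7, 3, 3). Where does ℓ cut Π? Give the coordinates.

ℓ has direction (-2, -1, 3) through (2, 9, -5).
AG = (0, 12, -12), AC = (-5, 2, -4); a normal to Π is AG × AC = (-24, 60, 60).
Using A: Π has equation -24x + 60y + 60z = 528.
Substitute r = (2, 9, -5) + t(-2, -1, 3) into the plane: 192 + 168t = 528, so t = 2.
Intersection: (2, 9, -5) + 2·(-2, -1, 3) = (-2, 7, 1).

(-2, 7, 1)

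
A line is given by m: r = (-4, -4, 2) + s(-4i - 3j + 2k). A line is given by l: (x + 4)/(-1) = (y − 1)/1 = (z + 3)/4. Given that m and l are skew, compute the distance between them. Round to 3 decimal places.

5.000

l has direction (-1, 1, 4) through (-4, 1, -3).
Common perpendicular direction n = (-4, -3, 2) × (-1, 1, 4) = (-14, 14, -7).
With w = (-4, 1, -3) − (-4, -4, 2) = (0, 5, -5), w · n = 105.
Distance = |w · n| / |n| = |105| / √441 ≈ 5.000.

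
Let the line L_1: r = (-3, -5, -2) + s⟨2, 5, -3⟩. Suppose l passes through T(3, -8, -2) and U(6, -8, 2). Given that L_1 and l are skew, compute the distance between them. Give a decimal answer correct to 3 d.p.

A direction vector for l is U − T = (3, 0, 4).
Common perpendicular direction n = (2, 5, -3) × (3, 0, 4) = (20, -17, -15).
With w = (3, -8, -2) − (-3, -5, -2) = (6, -3, 0), w · n = 171.
Distance = |w · n| / |n| = |171| / √914 ≈ 5.656.

5.656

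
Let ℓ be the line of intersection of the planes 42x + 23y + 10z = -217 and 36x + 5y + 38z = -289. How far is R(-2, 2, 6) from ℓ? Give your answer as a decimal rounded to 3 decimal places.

9.153

Direction of ℓ: (42, 23, 10) × (36, 5, 38) = (824, -1236, -618).
A point on ℓ: solving the two plane equations with x = -5 gives (-5, 1, -3).
Taking (-5, 1, -3) on ℓ with direction v = (824, -1236, -618): w = R − (-5, 1, -3) = (3, 1, 9), and w × v = (10506, 9270, -4532).
Distance = |w × v| / |v| = √216847960 / √2588596 ≈ 9.153.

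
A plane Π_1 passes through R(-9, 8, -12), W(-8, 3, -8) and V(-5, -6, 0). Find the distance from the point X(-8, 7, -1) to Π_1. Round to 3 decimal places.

RW = (1, -5, 4), RV = (4, -14, 12); a normal to Π_1 is RW × RV = (-4, 4, 6).
Using R: Π_1 has equation -4x + 4y + 6z = -4.
n·X − d = (-4)·(-8) + (4)·(7) + (6)·(-1) − (-4) = 58; |n| = √68.
Distance = |58| / √68 = 58/√68 ≈ 7.034.

7.034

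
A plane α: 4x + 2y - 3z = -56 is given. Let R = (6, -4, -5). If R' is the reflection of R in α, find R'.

(-18, -16, 13)

λ = (n·R − d)/|n|² = (31 − (-56))/29 = 3.
Reflection = R − 2λn = (6, -4, -5) − 6·(4, 2, -3) = (-18, -16, 13).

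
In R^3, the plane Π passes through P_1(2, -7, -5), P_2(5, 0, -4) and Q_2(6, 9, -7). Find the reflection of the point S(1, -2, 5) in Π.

(13, -6, -3)

P_1P_2 = (3, 7, 1), P_1Q_2 = (4, 16, -2); a normal to Π is P_1P_2 × P_1Q_2 = (-30, 10, 20).
Using P_1: Π has equation -30x + 10y + 20z = -230.
λ = (n·S − d)/|n|² = (50 − (-230))/1400 = 1/5.
Reflection = S − 2λn = (1, -2, 5) − (2/5)·(-30, 10, 20) = (13, -6, -3).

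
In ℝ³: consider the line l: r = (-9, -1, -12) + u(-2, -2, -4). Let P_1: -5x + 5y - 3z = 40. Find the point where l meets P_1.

(-3, 5, 0)

Substitute r = (-9, -1, -12) + t(-2, -2, -4) into the plane: 76 + 12t = 40, so t = -3.
Intersection: (-9, -1, -12) + (-3)·(-2, -2, -4) = (-3, 5, 0).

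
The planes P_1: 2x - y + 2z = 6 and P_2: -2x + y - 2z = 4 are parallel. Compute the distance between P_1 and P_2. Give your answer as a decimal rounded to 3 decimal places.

3.333

Rescale P_2 by 1/(-1): 2x - y + 2z = -4. Then distance = |6 − (-4)| / √9 ≈ 3.333.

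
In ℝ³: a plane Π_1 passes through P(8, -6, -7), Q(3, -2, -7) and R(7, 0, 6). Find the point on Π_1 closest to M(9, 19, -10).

PQ = (-5, 4, 0), PR = (-1, 6, 13); a normal to Π_1 is PQ × PR = (52, 65, -26).
Using P: Π_1 has equation 52x + 65y - 26z = 208.
Foot = M − λn with λ = (n·M − d)/|n|² = (1963 − 208)/7605 = 3/13.
Foot = (9, 19, -10) − (3/13)·(52, 65, -26) = (-3, 4, -4).

(-3, 4, -4)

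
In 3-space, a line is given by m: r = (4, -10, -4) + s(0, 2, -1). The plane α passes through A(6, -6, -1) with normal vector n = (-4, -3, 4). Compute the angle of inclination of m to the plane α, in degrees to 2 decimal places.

44.30

α: n·r = n·A gives -4x - 3y + 4z = -10.
sin θ = |n·v| / (|n||v|) = |-10| / (√41 · √5) = 0.69843.
θ ≈ 44.30°.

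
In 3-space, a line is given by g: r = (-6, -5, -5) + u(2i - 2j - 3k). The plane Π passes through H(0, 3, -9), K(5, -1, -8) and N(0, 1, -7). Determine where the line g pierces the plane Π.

(-10, -1, 1)

HK = (5, -4, 1), HN = (0, -2, 2); a normal to Π is HK × HN = (-6, -10, -10).
Using H: Π has equation -6x - 10y - 10z = 60.
Substitute r = (-6, -5, -5) + t(2, -2, -3) into the plane: 136 + 38t = 60, so t = -2.
Intersection: (-6, -5, -5) + (-2)·(2, -2, -3) = (-10, -1, 1).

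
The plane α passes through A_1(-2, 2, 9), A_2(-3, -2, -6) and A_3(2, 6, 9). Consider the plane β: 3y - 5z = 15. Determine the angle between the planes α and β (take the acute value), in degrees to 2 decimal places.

A_1A_2 = (-1, -4, -15), A_1A_3 = (4, 4, 0); a normal to α is A_1A_2 × A_1A_3 = (60, -60, 12).
Using A_1: α has equation 60x - 60y + 12z = -132.
cos θ = |n₁·n₂| / (|n₁||n₂|) = |-240| / (√7344 · √34).
θ = arccos(0.48029) ≈ 61.30°.

61.30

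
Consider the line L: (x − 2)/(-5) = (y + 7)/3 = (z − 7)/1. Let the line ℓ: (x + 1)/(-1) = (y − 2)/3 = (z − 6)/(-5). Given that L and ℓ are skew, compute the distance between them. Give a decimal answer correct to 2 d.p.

L has direction (-5, 3, 1) through (2, -7, 7).
ℓ has direction (-1, 3, -5) through (-1, 2, 6).
Common perpendicular direction n = (-5, 3, 1) × (-1, 3, -5) = (-18, -26, -12).
With w = (-1, 2, 6) − (2, -7, 7) = (-3, 9, -1), w · n = -168.
Distance = |w · n| / |n| = |-168| / √1144 ≈ 4.97.

4.97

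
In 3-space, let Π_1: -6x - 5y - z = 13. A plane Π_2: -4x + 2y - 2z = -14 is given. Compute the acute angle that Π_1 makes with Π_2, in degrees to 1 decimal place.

65.5

cos θ = |n₁·n₂| / (|n₁||n₂|) = |16| / (√62 · √24).
θ = arccos(0.41478) ≈ 65.5°.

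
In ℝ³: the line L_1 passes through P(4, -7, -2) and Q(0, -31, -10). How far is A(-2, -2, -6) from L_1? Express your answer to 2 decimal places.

A direction vector for L_1 is Q − P = (-4, -24, -8).
Taking (4, -7, -2) on L_1 with direction v = (-4, -24, -8): w = A − (4, -7, -2) = (-6, 5, -4), and w × v = (-136, -32, 164).
Distance = |w × v| / |v| = √46416 / √656 ≈ 8.41.

8.41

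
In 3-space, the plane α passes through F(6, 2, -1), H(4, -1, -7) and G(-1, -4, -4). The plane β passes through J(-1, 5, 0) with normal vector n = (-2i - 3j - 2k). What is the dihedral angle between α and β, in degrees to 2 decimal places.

FH = (-2, -3, -6), FG = (-7, -6, -3); a normal to α is FH × FG = (-27, 36, -9).
Using F: α has equation -27x + 36y - 9z = -81.
β: n·r = n·J gives -2x - 3y - 2z = -13.
cos θ = |n₁·n₂| / (|n₁||n₂|) = |-36| / (√2106 · √17).
θ = arccos(0.19026) ≈ 79.03°.

79.03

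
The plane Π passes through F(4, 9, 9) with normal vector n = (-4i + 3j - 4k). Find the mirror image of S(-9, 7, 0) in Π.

Π: n·r = n·F gives -4x + 3y - 4z = -25.
λ = (n·S − d)/|n|² = (57 − (-25))/41 = 2.
Reflection = S − 2λn = (-9, 7, 0) − 4·(-4, 3, -4) = (7, -5, 16).

(7, -5, 16)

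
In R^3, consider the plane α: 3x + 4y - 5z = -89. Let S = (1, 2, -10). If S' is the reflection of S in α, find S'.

(-17, -22, 20)

λ = (n·S − d)/|n|² = (61 − (-89))/50 = 3.
Reflection = S − 2λn = (1, 2, -10) − 6·(3, 4, -5) = (-17, -22, 20).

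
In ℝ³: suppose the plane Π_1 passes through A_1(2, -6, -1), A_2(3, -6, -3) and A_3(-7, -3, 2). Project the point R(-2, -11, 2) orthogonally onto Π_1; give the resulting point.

A_1A_2 = (1, 0, -2), A_1A_3 = (-9, 3, 3); a normal to Π_1 is A_1A_2 × A_1A_3 = (6, 15, 3).
Using A_1: Π_1 has equation 6x + 15y + 3z = -81.
Foot = R − λn with λ = (n·R − d)/|n|² = (-171 − (-81))/270 = -1/3.
Foot = (-2, -11, 2) − (-1/3)·(6, 15, 3) = (0, -6, 3).

(0, -6, 3)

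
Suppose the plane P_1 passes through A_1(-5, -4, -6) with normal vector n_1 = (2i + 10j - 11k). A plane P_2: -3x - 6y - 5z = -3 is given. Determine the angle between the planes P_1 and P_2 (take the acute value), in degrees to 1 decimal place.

85.0

P_1: n_1·r = n_1·A_1 gives 2x + 10y - 11z = 16.
cos θ = |n₁·n₂| / (|n₁||n₂|) = |-11| / (√225 · √70).
θ = arccos(0.08765) ≈ 85.0°.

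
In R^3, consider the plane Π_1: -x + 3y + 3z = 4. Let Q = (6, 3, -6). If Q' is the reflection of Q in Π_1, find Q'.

λ = (n·Q − d)/|n|² = (-15 − 4)/19 = -1.
Reflection = Q − 2λn = (6, 3, -6) − (-2)·(-1, 3, 3) = (4, 9, 0).

(4, 9, 0)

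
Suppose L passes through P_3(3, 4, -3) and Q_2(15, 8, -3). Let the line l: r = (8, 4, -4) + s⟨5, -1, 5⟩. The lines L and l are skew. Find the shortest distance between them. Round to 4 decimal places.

1.8623

A direction vector for L is Q_2 − P_3 = (12, 4, 0).
Common perpendicular direction n = (12, 4, 0) × (5, -1, 5) = (20, -60, -32).
With w = (8, 4, -4) − (3, 4, -3) = (5, 0, -1), w · n = 132.
Distance = |w · n| / |n| = |132| / √5024 ≈ 1.8623.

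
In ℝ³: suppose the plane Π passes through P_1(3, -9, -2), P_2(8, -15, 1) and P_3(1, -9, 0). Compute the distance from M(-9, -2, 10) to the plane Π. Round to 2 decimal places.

4.80

P_1P_2 = (5, -6, 3), P_1P_3 = (-2, 0, 2); a normal to Π is P_1P_2 × P_1P_3 = (-12, -16, -12).
Using P_1: Π has equation -12x - 16y - 12z = 132.
n·M − d = (-12)·(-9) + (-16)·(-2) + (-12)·(10) − 132 = -112; |n| = √544.
Distance = |-112| / √544 = 112/√544 ≈ 4.80.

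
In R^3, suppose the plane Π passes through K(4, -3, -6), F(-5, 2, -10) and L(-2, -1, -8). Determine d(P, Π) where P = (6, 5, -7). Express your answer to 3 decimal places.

2.359

KF = (-9, 5, -4), KL = (-6, 2, -2); a normal to Π is KF × KL = (-2, 6, 12).
Using K: Π has equation -2x + 6y + 12z = -98.
n·P − d = (-2)·(6) + (6)·(5) + (12)·(-7) − (-98) = 32; |n| = √184.
Distance = |32| / √184 = 32/√184 ≈ 2.359.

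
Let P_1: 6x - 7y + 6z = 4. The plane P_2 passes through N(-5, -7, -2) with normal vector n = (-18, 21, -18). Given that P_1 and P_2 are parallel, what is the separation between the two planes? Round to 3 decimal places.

0.273

P_2: n·r = n·N gives -18x + 21y - 18z = -21.
Rescale P_2 by 1/(-3): 6x - 7y + 6z = 7. Then distance = |4 − 7| / √121 ≈ 0.273.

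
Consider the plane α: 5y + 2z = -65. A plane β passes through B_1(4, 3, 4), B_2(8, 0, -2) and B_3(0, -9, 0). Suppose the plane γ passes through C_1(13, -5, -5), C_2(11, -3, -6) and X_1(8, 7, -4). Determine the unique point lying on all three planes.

B_1B_2 = (4, -3, -6), B_1B_3 = (-4, -12, -4); a normal to β is B_1B_2 × B_1B_3 = (-60, 40, -60).
Using B_1: β has equation -60x + 40y - 60z = -360.
C_1C_2 = (-2, 2, -1), C_1X_1 = (-5, 12, 1); a normal to γ is C_1C_2 × C_1X_1 = (14, 7, -14).
Using C_1: γ has equation 14x + 7y - 14z = 217.
Solving the 3×3 linear system 5y + 2z = -65, -60x + 40y - 60z = -360, 14x + 7y - 14z = 217 (e.g. by elimination or Cramer's rule, determinant = -10360) gives (10, -9, -10).

(10, -9, -10)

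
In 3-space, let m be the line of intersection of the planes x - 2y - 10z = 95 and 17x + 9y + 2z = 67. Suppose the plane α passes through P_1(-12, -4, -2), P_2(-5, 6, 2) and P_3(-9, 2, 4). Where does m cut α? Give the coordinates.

Direction of m: (1, -2, -10) × (17, 9, 2) = (86, -172, 43).
A point on m: solving the two plane equations with x = -1 gives (-1, 12, -12).
P_1P_2 = (7, 10, 4), P_1P_3 = (3, 6, 6); a normal to α is P_1P_2 × P_1P_3 = (36, -30, 12).
Using P_1: α has equation 36x - 30y + 12z = -336.
Substitute r = (-1, 12, -12) + t(86, -172, 43) into the plane: -540 + 8772t = -336, so t = 1/43.
Intersection: (-1, 12, -12) + (1/43)·(86, -172, 43) = (1, 8, -11).

(1, 8, -11)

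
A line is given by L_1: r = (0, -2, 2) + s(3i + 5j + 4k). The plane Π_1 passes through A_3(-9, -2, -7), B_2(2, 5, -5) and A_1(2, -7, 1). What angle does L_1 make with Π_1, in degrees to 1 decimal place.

35.3

A_3B_2 = (11, 7, 2), A_3A_1 = (11, -5, 8); a normal to Π_1 is A_3B_2 × A_3A_1 = (66, -66, -132).
Using A_3: Π_1 has equation 66x - 66y - 132z = 462.
sin θ = |n·v| / (|n||v|) = |-660| / (√26136 · √50) = 0.57735.
θ ≈ 35.3°.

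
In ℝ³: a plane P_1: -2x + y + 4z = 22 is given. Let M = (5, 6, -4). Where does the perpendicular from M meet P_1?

(1, 8, 4)

Foot = M − λn with λ = (n·M − d)/|n|² = (-20 − 22)/21 = -2.
Foot = (5, 6, -4) − (-2)·(-2, 1, 4) = (1, 8, 4).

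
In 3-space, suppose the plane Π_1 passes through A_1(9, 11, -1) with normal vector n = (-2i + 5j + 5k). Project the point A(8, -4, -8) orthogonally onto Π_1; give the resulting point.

Π_1: n·r = n·A_1 gives -2x + 5y + 5z = 32.
Foot = A − λn with λ = (n·A − d)/|n|² = (-76 − 32)/54 = -2.
Foot = (8, -4, -8) − (-2)·(-2, 5, 5) = (4, 6, 2).

(4, 6, 2)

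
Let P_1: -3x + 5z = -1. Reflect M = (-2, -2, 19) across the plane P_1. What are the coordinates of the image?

λ = (n·M − d)/|n|² = (101 − (-1))/34 = 3.
Reflection = M − 2λn = (-2, -2, 19) − 6·(-3, 0, 5) = (16, -2, -11).

(16, -2, -11)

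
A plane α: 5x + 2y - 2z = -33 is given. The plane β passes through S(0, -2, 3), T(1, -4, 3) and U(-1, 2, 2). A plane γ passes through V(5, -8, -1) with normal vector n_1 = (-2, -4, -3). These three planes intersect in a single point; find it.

(1, -12, 7)

ST = (1, -2, 0), SU = (-1, 4, -1); a normal to β is ST × SU = (2, 1, 2).
Using S: β has equation 2x + y + 2z = 4.
γ: n_1·r = n_1·V gives -2x - 4y - 3z = 25.
Solving the 3×3 linear system 5x + 2y - 2z = -33, 2x + y + 2z = 4, -2x - 4y - 3z = 25 (e.g. by elimination or Cramer's rule, determinant = 41) gives (1, -12, 7).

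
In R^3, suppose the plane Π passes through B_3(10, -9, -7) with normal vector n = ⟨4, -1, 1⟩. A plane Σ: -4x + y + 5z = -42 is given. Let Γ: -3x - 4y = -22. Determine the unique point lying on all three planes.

Π: n·r = n·B_3 gives 4x - y + z = 42.
Solving the 3×3 linear system 4x - y + z = 42, -4x + y + 5z = -42, -3x - 4y = -22 (e.g. by elimination or Cramer's rule, determinant = 114) gives (10, -2, 0).

(10, -2, 0)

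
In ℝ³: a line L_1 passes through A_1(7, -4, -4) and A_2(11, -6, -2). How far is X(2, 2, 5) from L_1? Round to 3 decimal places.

A direction vector for L_1 is A_2 − A_1 = (4, -2, 2).
Taking (7, -4, -4) on L_1 with direction v = (4, -2, 2): w = X − (7, -4, -4) = (-5, 6, 9), and w × v = (30, 46, -14).
Distance = |w × v| / |v| = √3212 / √24 ≈ 11.569.

11.569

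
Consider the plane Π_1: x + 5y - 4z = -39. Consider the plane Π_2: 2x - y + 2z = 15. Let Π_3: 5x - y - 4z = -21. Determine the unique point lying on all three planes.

(0, -3, 6)

Solving the 3×3 linear system x + 5y - 4z = -39, 2x - y + 2z = 15, 5x - y - 4z = -21 (e.g. by elimination or Cramer's rule, determinant = 84) gives (0, -3, 6).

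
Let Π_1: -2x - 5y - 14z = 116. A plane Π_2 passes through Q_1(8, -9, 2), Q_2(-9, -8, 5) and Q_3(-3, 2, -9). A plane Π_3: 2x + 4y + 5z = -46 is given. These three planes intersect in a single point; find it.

Q_1Q_2 = (-17, 1, 3), Q_1Q_3 = (-11, 11, -11); a normal to Π_2 is Q_1Q_2 × Q_1Q_3 = (-44, -220, -176).
Using Q_1: Π_2 has equation -44x - 220y - 176z = 1276.
Solving the 3×3 linear system -2x - 5y - 14z = 116, -44x - 220y - 176z = 1276, 2x + 4y + 5z = -46 (e.g. by elimination or Cramer's rule, determinant = -2244) gives (-7, 2, -8).

(-7, 2, -8)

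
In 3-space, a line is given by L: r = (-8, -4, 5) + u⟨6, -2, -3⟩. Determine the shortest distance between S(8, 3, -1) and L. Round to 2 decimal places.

Taking (-8, -4, 5) on L with direction v = (6, -2, -3): w = S − (-8, -4, 5) = (16, 7, -6), and w × v = (-33, 12, -74).
Distance = |w × v| / |v| = √6709 / √49 ≈ 11.70.

11.70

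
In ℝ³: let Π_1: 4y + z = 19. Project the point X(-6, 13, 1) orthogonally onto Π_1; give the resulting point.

(-6, 5, -1)

Foot = X − λn with λ = (n·X − d)/|n|² = (53 − 19)/17 = 2.
Foot = (-6, 13, 1) − 2·(0, 4, 1) = (-6, 5, -1).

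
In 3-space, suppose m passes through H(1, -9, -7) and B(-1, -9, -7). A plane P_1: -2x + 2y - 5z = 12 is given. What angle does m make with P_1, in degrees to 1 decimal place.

A direction vector for m is B − H = (-2, 0, 0).
sin θ = |n·v| / (|n||v|) = |4| / (√33 · √4) = 0.34816.
θ ≈ 20.4°.

20.4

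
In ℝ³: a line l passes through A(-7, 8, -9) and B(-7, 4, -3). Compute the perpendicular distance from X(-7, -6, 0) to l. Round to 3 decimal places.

6.656

A direction vector for l is B − A = (0, -4, 6).
Taking (-7, 8, -9) on l with direction v = (0, -4, 6): w = X − (-7, 8, -9) = (0, -14, 9), and w × v = (-48, 0, 0).
Distance = |w × v| / |v| = √2304 / √52 ≈ 6.656.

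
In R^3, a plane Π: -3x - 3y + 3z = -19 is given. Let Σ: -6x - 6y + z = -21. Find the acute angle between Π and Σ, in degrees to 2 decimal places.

28.54

cos θ = |n₁·n₂| / (|n₁||n₂|) = |39| / (√27 · √73).
θ = arccos(0.87846) ≈ 28.54°.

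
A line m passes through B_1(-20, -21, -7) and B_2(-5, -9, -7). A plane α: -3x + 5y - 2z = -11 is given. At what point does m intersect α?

(0, -5, -7)

A direction vector for m is B_2 − B_1 = (15, 12, 0).
Substitute r = (-20, -21, -7) + t(15, 12, 0) into the plane: -31 + 15t = -11, so t = 4/3.
Intersection: (-20, -21, -7) + (4/3)·(15, 12, 0) = (0, -5, -7).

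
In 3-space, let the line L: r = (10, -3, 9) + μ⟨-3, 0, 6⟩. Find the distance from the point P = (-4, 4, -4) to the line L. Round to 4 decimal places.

Taking (10, -3, 9) on L with direction v = (-3, 0, 6): w = P − (10, -3, 9) = (-14, 7, -13), and w × v = (42, 123, 21).
Distance = |w × v| / |v| = √17334 / √45 ≈ 19.6265.

19.6265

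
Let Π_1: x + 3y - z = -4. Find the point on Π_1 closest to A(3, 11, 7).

Foot = A − λn with λ = (n·A − d)/|n|² = (29 − (-4))/11 = 3.
Foot = (3, 11, 7) − 3·(1, 3, -1) = (0, 2, 10).

(0, 2, 10)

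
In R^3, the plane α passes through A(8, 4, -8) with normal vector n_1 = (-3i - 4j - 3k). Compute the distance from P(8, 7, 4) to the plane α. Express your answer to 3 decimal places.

8.232

α: n_1·r = n_1·A gives -3x - 4y - 3z = -16.
n·P − d = (-3)·(8) + (-4)·(7) + (-3)·(4) − (-16) = -48; |n| = √34.
Distance = |-48| / √34 = 48/√34 ≈ 8.232.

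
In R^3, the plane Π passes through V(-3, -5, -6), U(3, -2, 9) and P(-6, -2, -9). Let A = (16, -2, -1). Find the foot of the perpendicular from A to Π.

VU = (6, 3, 15), VP = (-3, 3, -3); a normal to Π is VU × VP = (-54, -27, 27).
Using V: Π has equation -54x - 27y + 27z = 135.
Foot = A − λn with λ = (n·A − d)/|n|² = (-837 − 135)/4374 = -2/9.
Foot = (16, -2, -1) − (-2/9)·(-54, -27, 27) = (4, -8, 5).

(4, -8, 5)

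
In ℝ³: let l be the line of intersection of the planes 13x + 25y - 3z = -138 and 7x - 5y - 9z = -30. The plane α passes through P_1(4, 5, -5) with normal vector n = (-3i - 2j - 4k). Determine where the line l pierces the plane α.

(-2, -4, 4)

Direction of l: (13, 25, -3) × (7, -5, -9) = (-240, 96, -240).
A point on l: solving the two plane equations with x = -17 gives (-17, 2, -11).
α: n·r = n·P_1 gives -3x - 2y - 4z = -2.
Substitute r = (-17, 2, -11) + t(-240, 96, -240) into the plane: 91 + 1488t = -2, so t = -1/16.
Intersection: (-17, 2, -11) + (-1/16)·(-240, 96, -240) = (-2, -4, 4).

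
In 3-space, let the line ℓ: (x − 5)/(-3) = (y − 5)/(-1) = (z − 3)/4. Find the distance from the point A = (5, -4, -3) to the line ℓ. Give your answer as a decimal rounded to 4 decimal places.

10.4089

ℓ has direction (-3, -1, 4) through (5, 5, 3).
Taking (5, 5, 3) on ℓ with direction v = (-3, -1, 4): w = A − (5, 5, 3) = (0, -9, -6), and w × v = (-42, 18, -27).
Distance = |w × v| / |v| = √2817 / √26 ≈ 10.4089.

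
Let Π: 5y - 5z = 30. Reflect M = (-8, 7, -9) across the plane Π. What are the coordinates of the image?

(-8, -3, 1)

λ = (n·M − d)/|n|² = (80 − 30)/50 = 1.
Reflection = M − 2λn = (-8, 7, -9) − 2·(0, 5, -5) = (-8, -3, 1).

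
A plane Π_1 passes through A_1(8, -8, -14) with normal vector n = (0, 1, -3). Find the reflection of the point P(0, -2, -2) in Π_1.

Π_1: n·r = n·A_1 gives y - 3z = 34.
λ = (n·P − d)/|n|² = (4 − 34)/10 = -3.
Reflection = P − 2λn = (0, -2, -2) − (-6)·(0, 1, -3) = (0, 4, -20).

(0, 4, -20)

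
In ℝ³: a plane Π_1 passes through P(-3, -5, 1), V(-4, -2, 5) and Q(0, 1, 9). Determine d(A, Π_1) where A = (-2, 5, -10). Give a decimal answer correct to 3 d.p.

14.600

PV = (-1, 3, 4), PQ = (3, 6, 8); a normal to Π_1 is PV × PQ = (0, 20, -15).
Using P: Π_1 has equation 20y - 15z = -115.
n·A − d = (0)·(-2) + (20)·(5) + (-15)·(-10) − (-115) = 365; |n| = √625.
Distance = |365| / √625 = 365/√625 ≈ 14.600.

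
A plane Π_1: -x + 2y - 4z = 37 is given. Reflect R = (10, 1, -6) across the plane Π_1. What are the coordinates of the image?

(8, 5, -14)

λ = (n·R − d)/|n|² = (16 − 37)/21 = -1.
Reflection = R − 2λn = (10, 1, -6) − (-2)·(-1, 2, -4) = (8, 5, -14).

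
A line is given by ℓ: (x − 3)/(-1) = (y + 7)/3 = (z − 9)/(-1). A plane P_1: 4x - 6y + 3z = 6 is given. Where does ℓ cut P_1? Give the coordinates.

ℓ has direction (-1, 3, -1) through (3, -7, 9).
Substitute r = (3, -7, 9) + t(-1, 3, -1) into the plane: 81 + (-25)t = 6, so t = 3.
Intersection: (3, -7, 9) + 3·(-1, 3, -1) = (0, 2, 6).

(0, 2, 6)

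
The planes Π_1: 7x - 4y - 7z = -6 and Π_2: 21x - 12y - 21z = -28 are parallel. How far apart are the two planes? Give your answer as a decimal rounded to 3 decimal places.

Rescale Π_2 by 1/3: 7x - 4y - 7z = -28/3. Then distance = |-6 − (-28/3)| / √114 ≈ 0.312.

0.312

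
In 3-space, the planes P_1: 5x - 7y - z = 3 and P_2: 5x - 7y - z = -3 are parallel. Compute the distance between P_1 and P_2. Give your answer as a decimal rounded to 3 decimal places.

Same normal n = (5, -7, -1) with |n| = √75; distance = |3 − (-3)| / |n| = 6/√75 ≈ 0.693.

0.693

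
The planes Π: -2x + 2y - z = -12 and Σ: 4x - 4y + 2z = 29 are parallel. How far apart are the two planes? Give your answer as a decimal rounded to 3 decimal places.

0.833

Rescale Σ by 1/(-2): -2x + 2y - z = -29/2. Then distance = |-12 − (-29/2)| / √9 ≈ 0.833.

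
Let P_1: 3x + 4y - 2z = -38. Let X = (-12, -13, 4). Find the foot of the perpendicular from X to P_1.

(-6, -5, 0)

Foot = X − λn with λ = (n·X − d)/|n|² = (-96 − (-38))/29 = -2.
Foot = (-12, -13, 4) − (-2)·(3, 4, -2) = (-6, -5, 0).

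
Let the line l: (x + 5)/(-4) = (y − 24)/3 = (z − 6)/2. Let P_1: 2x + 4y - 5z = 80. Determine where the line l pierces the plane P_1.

(11, 12, -2)

l has direction (-4, 3, 2) through (-5, 24, 6).
Substitute r = (-5, 24, 6) + t(-4, 3, 2) into the plane: 56 + (-6)t = 80, so t = -4.
Intersection: (-5, 24, 6) + (-4)·(-4, 3, 2) = (11, 12, -2).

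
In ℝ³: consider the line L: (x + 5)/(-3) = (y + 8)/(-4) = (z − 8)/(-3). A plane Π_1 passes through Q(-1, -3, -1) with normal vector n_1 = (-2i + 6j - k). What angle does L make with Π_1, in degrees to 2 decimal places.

23.69

L has direction (-3, -4, -3) through (-5, -8, 8).
Π_1: n_1·r = n_1·Q gives -2x + 6y - z = -15.
sin θ = |n·v| / (|n||v|) = |-15| / (√41 · √34) = 0.40175.
θ ≈ 23.69°.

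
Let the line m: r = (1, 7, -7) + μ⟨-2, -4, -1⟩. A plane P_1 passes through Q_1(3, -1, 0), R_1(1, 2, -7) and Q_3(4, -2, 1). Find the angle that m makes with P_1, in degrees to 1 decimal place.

77.5

Q_1R_1 = (-2, 3, -7), Q_1Q_3 = (1, -1, 1); a normal to P_1 is Q_1R_1 × Q_1Q_3 = (-4, -5, -1).
Using Q_1: P_1 has equation -4x - 5y - z = -7.
sin θ = |n·v| / (|n||v|) = |29| / (√42 · √21) = 0.97648.
θ ≈ 77.5°.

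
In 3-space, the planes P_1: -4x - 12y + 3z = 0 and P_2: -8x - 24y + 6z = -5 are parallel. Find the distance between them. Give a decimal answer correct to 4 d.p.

0.1923

Rescale P_2 by 1/2: -4x - 12y + 3z = -5/2. Then distance = |0 − (-5/2)| / √169 ≈ 0.1923.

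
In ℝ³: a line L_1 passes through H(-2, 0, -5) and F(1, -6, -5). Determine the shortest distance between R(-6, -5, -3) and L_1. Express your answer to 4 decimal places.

6.1482

A direction vector for L_1 is F − H = (3, -6, 0).
Taking (-2, 0, -5) on L_1 with direction v = (3, -6, 0): w = R − (-2, 0, -5) = (-4, -5, 2), and w × v = (12, 6, 39).
Distance = |w × v| / |v| = √1701 / √45 ≈ 6.1482.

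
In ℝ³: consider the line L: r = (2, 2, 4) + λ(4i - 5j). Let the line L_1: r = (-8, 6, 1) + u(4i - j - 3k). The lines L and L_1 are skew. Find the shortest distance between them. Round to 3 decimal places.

6.000

Common perpendicular direction n = (4, -5, 0) × (4, -1, -3) = (15, 12, 16).
With w = (-8, 6, 1) − (2, 2, 4) = (-10, 4, -3), w · n = -150.
Distance = |w · n| / |n| = |-150| / √625 ≈ 6.000.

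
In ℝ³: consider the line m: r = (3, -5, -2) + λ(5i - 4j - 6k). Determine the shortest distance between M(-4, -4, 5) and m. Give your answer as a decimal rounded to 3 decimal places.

3.714

Taking (3, -5, -2) on m with direction v = (5, -4, -6): w = M − (3, -5, -2) = (-7, 1, 7), and w × v = (22, -7, 23).
Distance = |w × v| / |v| = √1062 / √77 ≈ 3.714.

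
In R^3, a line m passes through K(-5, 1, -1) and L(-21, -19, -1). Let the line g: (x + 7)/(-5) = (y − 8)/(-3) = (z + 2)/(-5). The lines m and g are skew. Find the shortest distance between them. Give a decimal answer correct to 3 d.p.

A direction vector for m is L − K = (-16, -20, 0).
g has direction (-5, -3, -5) through (-7, 8, -2).
Common perpendicular direction n = (-16, -20, 0) × (-5, -3, -5) = (100, -80, -52).
With w = (-7, 8, -2) − (-5, 1, -1) = (-2, 7, -1), w · n = -708.
Distance = |w · n| / |n| = |-708| / √19104 ≈ 5.122.

5.122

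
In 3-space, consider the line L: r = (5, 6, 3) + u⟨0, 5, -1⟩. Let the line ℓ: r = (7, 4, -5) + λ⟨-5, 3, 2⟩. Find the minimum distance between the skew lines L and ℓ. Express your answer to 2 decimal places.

Common perpendicular direction n = (0, 5, -1) × (-5, 3, 2) = (13, 5, 25).
With w = (7, 4, -5) − (5, 6, 3) = (2, -2, -8), w · n = -184.
Distance = |w · n| / |n| = |-184| / √819 ≈ 6.43.

6.43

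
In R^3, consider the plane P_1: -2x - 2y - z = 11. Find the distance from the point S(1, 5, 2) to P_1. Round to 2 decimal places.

8.33

n·S − d = (-2)·(1) + (-2)·(5) + (-1)·(2) − 11 = -25; |n| = √9.
Distance = |-25| / √9 = 25/√9 ≈ 8.33.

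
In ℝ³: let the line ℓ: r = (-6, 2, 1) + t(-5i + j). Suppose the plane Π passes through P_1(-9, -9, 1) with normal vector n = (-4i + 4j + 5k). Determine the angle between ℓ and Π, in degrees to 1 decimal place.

38.6

Π: n·r = n·P_1 gives -4x + 4y + 5z = 5.
sin θ = |n·v| / (|n||v|) = |24| / (√57 · √26) = 0.62343.
θ ≈ 38.6°.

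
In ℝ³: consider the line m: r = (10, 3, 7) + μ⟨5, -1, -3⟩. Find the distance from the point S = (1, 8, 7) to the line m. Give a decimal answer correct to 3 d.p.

Taking (10, 3, 7) on m with direction v = (5, -1, -3): w = S − (10, 3, 7) = (-9, 5, 0), and w × v = (-15, -27, -16).
Distance = |w × v| / |v| = √1210 / √35 ≈ 5.880.

5.880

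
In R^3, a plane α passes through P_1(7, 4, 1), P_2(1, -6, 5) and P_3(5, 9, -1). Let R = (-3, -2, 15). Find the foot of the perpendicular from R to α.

(-3, -6, 5)

P_1P_2 = (-6, -10, 4), P_1P_3 = (-2, 5, -2); a normal to α is P_1P_2 × P_1P_3 = (0, -20, -50).
Using P_1: α has equation -20y - 50z = -130.
Foot = R − λn with λ = (n·R − d)/|n|² = (-710 − (-130))/2900 = -1/5.
Foot = (-3, -2, 15) − (-1/5)·(0, -20, -50) = (-3, -6, 5).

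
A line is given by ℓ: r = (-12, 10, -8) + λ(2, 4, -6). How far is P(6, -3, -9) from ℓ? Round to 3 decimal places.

22.186

Taking (-12, 10, -8) on ℓ with direction v = (2, 4, -6): w = P − (-12, 10, -8) = (18, -13, -1), and w × v = (82, 106, 98).
Distance = |w × v| / |v| = √27564 / √56 ≈ 22.186.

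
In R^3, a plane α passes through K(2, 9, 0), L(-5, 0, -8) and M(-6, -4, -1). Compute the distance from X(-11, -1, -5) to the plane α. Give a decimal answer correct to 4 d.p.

5.0709

KL = (-7, -9, -8), KM = (-8, -13, -1); a normal to α is KL × KM = (-95, 57, 19).
Using K: α has equation -95x + 57y + 19z = 323.
n·X − d = (-95)·(-11) + (57)·(-1) + (19)·(-5) − 323 = 570; |n| = √12635.
Distance = |570| / √12635 = 570/√12635 ≈ 5.0709.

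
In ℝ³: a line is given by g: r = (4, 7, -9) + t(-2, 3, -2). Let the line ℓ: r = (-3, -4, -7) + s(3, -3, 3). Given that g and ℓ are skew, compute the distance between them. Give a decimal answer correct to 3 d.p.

6.364

Common perpendicular direction n = (-2, 3, -2) × (3, -3, 3) = (3, 0, -3).
With w = (-3, -4, -7) − (4, 7, -9) = (-7, -11, 2), w · n = -27.
Distance = |w · n| / |n| = |-27| / √18 ≈ 6.364.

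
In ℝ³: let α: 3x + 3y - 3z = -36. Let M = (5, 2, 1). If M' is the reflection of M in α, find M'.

λ = (n·M − d)/|n|² = (18 − (-36))/27 = 2.
Reflection = M − 2λn = (5, 2, 1) − 4·(3, 3, -3) = (-7, -10, 13).

(-7, -10, 13)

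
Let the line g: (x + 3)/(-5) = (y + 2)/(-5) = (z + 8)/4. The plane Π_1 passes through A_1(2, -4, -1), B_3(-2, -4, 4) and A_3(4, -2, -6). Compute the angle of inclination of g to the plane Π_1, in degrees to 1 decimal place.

g has direction (-5, -5, 4) through (-3, -2, -8).
A_1B_3 = (-4, 0, 5), A_1A_3 = (2, 2, -5); a normal to Π_1 is A_1B_3 × A_1A_3 = (-10, -10, -8).
Using A_1: Π_1 has equation -10x - 10y - 8z = 28.
sin θ = |n·v| / (|n||v|) = |68| / (√264 · √66) = 0.51515.
θ ≈ 31.0°.

31.0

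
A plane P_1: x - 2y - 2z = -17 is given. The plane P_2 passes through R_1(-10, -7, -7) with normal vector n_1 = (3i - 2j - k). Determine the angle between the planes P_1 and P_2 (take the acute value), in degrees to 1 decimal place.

P_2: n_1·r = n_1·R_1 gives 3x - 2y - z = -9.
cos θ = |n₁·n₂| / (|n₁||n₂|) = |9| / (√9 · √14).
θ = arccos(0.80178) ≈ 36.7°.

36.7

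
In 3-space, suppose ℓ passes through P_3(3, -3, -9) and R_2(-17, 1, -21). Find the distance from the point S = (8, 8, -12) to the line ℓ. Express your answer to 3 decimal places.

12.421

A direction vector for ℓ is R_2 − P_3 = (-20, 4, -12).
Taking (3, -3, -9) on ℓ with direction v = (-20, 4, -12): w = S − (3, -3, -9) = (5, 11, -3), and w × v = (-120, 120, 240).
Distance = |w × v| / |v| = √86400 / √560 ≈ 12.421.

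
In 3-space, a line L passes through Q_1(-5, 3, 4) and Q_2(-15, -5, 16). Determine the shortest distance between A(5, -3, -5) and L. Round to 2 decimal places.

11.57

A direction vector for L is Q_2 − Q_1 = (-10, -8, 12).
Taking (-5, 3, 4) on L with direction v = (-10, -8, 12): w = A − (-5, 3, 4) = (10, -6, -9), and w × v = (-144, -30, -140).
Distance = |w × v| / |v| = √41236 / √308 ≈ 11.57.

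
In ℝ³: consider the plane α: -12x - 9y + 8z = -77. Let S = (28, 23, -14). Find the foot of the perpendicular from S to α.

(4, 5, 2)

Foot = S − λn with λ = (n·S − d)/|n|² = (-655 − (-77))/289 = -2.
Foot = (28, 23, -14) − (-2)·(-12, -9, 8) = (4, 5, 2).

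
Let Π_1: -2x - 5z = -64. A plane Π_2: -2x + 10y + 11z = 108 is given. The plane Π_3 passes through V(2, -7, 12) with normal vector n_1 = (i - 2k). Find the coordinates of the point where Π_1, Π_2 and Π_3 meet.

(2, -2, 12)

Π_3: n_1·r = n_1·V gives x - 2z = -22.
Solving the 3×3 linear system -2x - 5z = -64, -2x + 10y + 11z = 108, x - 2z = -22 (e.g. by elimination or Cramer's rule, determinant = 90) gives (2, -2, 12).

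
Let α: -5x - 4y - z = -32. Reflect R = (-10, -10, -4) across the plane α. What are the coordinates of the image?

(20, 14, 2)

λ = (n·R − d)/|n|² = (94 − (-32))/42 = 3.
Reflection = R − 2λn = (-10, -10, -4) − 6·(-5, -4, -1) = (20, 14, 2).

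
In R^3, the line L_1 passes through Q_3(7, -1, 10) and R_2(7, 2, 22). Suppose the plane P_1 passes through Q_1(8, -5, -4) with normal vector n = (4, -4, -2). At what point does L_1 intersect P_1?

A direction vector for L_1 is R_2 − Q_3 = (0, 3, 12).
P_1: n·r = n·Q_1 gives 4x - 4y - 2z = 60.
Substitute r = (7, -1, 10) + t(0, 3, 12) into the plane: 12 + (-36)t = 60, so t = -4/3.
Intersection: (7, -1, 10) + (-4/3)·(0, 3, 12) = (7, -5, -6).

(7, -5, -6)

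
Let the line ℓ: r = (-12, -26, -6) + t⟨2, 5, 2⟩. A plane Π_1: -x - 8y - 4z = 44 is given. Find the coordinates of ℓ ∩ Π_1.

Substitute r = (-12, -26, -6) + t(2, 5, 2) into the plane: 244 + (-50)t = 44, so t = 4.
Intersection: (-12, -26, -6) + 4·(2, 5, 2) = (-4, -6, 2).

(-4, -6, 2)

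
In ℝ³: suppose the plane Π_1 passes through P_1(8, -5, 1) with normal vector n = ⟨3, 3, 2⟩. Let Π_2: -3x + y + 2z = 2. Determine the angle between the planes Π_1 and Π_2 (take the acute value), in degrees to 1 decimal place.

83.5

Π_1: n·r = n·P_1 gives 3x + 3y + 2z = 11.
cos θ = |n₁·n₂| / (|n₁||n₂|) = |-2| / (√22 · √14).
θ = arccos(0.11396) ≈ 83.5°.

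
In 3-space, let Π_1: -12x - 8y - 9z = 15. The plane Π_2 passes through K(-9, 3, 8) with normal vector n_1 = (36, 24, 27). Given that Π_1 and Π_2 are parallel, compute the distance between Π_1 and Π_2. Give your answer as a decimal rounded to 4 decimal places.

Π_2: n_1·r = n_1·K gives 36x + 24y + 27z = -36.
Rescale Π_2 by 1/(-3): -12x - 8y - 9z = 12. Then distance = |15 − 12| / √289 ≈ 0.1765.

0.1765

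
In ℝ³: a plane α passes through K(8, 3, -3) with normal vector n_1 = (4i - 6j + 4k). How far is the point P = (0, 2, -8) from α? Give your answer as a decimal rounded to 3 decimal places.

α: n_1·r = n_1·K gives 4x - 6y + 4z = 2.
n·P − d = (4)·(0) + (-6)·(2) + (4)·(-8) − 2 = -46; |n| = √68.
Distance = |-46| / √68 = 46/√68 ≈ 5.578.

5.578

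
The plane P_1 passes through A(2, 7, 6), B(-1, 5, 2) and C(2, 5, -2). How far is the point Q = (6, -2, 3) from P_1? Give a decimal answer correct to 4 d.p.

AB = (-3, -2, -4), AC = (0, -2, -8); a normal to P_1 is AB × AC = (8, -24, 6).
Using A: P_1 has equation 8x - 24y + 6z = -116.
n·Q − d = (8)·(6) + (-24)·(-2) + (6)·(3) − (-116) = 230; |n| = √676.
Distance = |230| / √676 = 230/√676 ≈ 8.8462.

8.8462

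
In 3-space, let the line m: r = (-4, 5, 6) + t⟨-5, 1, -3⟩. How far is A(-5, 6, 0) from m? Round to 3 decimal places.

Taking (-4, 5, 6) on m with direction v = (-5, 1, -3): w = A − (-4, 5, 6) = (-1, 1, -6), and w × v = (3, 27, 4).
Distance = |w × v| / |v| = √754 / √35 ≈ 4.641.

4.641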